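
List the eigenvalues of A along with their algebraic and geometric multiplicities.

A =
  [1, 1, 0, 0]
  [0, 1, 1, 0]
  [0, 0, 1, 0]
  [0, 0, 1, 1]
λ = 1: alg = 4, geom = 2

Step 1 — factor the characteristic polynomial to read off the algebraic multiplicities:
  χ_A(x) = (x - 1)^4

Step 2 — compute geometric multiplicities via the rank-nullity identity g(λ) = n − rank(A − λI):
  rank(A − (1)·I) = 2, so dim ker(A − (1)·I) = n − 2 = 2

Summary:
  λ = 1: algebraic multiplicity = 4, geometric multiplicity = 2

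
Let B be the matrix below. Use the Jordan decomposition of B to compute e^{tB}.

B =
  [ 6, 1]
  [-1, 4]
e^{tB} =
  [t*exp(5*t) + exp(5*t), t*exp(5*t)]
  [-t*exp(5*t), -t*exp(5*t) + exp(5*t)]

Strategy: write B = P · J · P⁻¹ where J is a Jordan canonical form, so e^{tB} = P · e^{tJ} · P⁻¹, and e^{tJ} can be computed block-by-block.

B has Jordan form
J =
  [5, 1]
  [0, 5]
(up to reordering of blocks).

Per-block formulas:
  For a 2×2 Jordan block J_2(5): exp(t · J_2(5)) = e^(5t)·(I + t·N), where N is the 2×2 nilpotent shift.

After assembling e^{tJ} and conjugating by P, we get:

e^{tB} =
  [t*exp(5*t) + exp(5*t), t*exp(5*t)]
  [-t*exp(5*t), -t*exp(5*t) + exp(5*t)]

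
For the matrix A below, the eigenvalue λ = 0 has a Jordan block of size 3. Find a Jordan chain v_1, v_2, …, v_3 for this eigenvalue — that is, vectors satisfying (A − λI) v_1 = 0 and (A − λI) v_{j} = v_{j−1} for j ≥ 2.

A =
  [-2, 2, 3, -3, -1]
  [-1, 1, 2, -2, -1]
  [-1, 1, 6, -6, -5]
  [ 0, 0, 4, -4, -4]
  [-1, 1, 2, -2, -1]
A Jordan chain for λ = 0 of length 3:
v_1 = (2, 1, 1, 0, 1)ᵀ
v_2 = (3, 2, 6, 4, 2)ᵀ
v_3 = (0, 0, 1, 0, 0)ᵀ

Let N = A − (0)·I. We want v_3 with N^3 v_3 = 0 but N^2 v_3 ≠ 0; then v_{j-1} := N · v_j for j = 3, …, 2.

Pick v_3 = (0, 0, 1, 0, 0)ᵀ.
Then v_2 = N · v_3 = (3, 2, 6, 4, 2)ᵀ.
Then v_1 = N · v_2 = (2, 1, 1, 0, 1)ᵀ.

Sanity check: (A − (0)·I) v_1 = (0, 0, 0, 0, 0)ᵀ = 0. ✓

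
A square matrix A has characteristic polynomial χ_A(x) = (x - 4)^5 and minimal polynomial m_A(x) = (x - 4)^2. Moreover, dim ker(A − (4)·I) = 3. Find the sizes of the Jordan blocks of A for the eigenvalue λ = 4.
Block sizes for λ = 4: [2, 2, 1]

Step 1 — from the characteristic polynomial, algebraic multiplicity of λ = 4 is 5. From dim ker(A − (4)·I) = 3, there are exactly 3 Jordan blocks for λ = 4.
Step 2 — from the minimal polynomial, the factor (x − 4)^2 tells us the largest block for λ = 4 has size 2.
Step 3 — with total size 5, 3 blocks, and largest block 2, the block sizes (in nonincreasing order) are [2, 2, 1].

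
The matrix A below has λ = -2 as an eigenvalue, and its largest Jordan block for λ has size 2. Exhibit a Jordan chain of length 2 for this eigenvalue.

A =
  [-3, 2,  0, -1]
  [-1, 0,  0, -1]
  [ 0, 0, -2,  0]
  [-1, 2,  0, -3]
A Jordan chain for λ = -2 of length 2:
v_1 = (-1, -1, 0, -1)ᵀ
v_2 = (1, 0, 0, 0)ᵀ

Let N = A − (-2)·I. We want v_2 with N^2 v_2 = 0 but N^1 v_2 ≠ 0; then v_{j-1} := N · v_j for j = 2, …, 2.

Pick v_2 = (1, 0, 0, 0)ᵀ.
Then v_1 = N · v_2 = (-1, -1, 0, -1)ᵀ.

Sanity check: (A − (-2)·I) v_1 = (0, 0, 0, 0)ᵀ = 0. ✓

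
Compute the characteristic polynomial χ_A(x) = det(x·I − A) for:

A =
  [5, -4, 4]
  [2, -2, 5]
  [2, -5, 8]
x^3 - 11*x^2 + 39*x - 45

Expanding det(x·I − A) (e.g. by cofactor expansion or by noting that A is similar to its Jordan form J, which has the same characteristic polynomial as A) gives
  χ_A(x) = x^3 - 11*x^2 + 39*x - 45
which factors as (x - 5)*(x - 3)^2. The eigenvalues (with algebraic multiplicities) are λ = 3 with multiplicity 2, λ = 5 with multiplicity 1.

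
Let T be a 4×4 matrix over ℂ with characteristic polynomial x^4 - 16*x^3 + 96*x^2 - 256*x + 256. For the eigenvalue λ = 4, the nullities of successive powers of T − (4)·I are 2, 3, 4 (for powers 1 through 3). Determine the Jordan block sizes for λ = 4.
Block sizes for λ = 4: [3, 1]

From the dimensions of kernels of powers, the number of Jordan blocks of size at least j is d_j − d_{j−1} where d_j = dim ker(N^j) (with d_0 = 0). Computing the differences gives [2, 1, 1].
The number of blocks of size exactly k is (#blocks of size ≥ k) − (#blocks of size ≥ k + 1), so the partition is: 1 block(s) of size 1, 1 block(s) of size 3.
In nonincreasing order the block sizes are [3, 1].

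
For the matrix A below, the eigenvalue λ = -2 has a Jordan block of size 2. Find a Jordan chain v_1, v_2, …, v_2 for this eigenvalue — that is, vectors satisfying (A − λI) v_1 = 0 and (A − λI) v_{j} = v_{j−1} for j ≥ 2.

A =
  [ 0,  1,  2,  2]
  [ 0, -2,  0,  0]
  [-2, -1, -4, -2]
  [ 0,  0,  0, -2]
A Jordan chain for λ = -2 of length 2:
v_1 = (2, 0, -2, 0)ᵀ
v_2 = (1, 0, 0, 0)ᵀ

Let N = A − (-2)·I. We want v_2 with N^2 v_2 = 0 but N^1 v_2 ≠ 0; then v_{j-1} := N · v_j for j = 2, …, 2.

Pick v_2 = (1, 0, 0, 0)ᵀ.
Then v_1 = N · v_2 = (2, 0, -2, 0)ᵀ.

Sanity check: (A − (-2)·I) v_1 = (0, 0, 0, 0)ᵀ = 0. ✓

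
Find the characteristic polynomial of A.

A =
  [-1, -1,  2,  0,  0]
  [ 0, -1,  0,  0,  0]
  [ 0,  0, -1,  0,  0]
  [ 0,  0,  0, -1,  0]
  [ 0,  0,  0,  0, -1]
x^5 + 5*x^4 + 10*x^3 + 10*x^2 + 5*x + 1

Expanding det(x·I − A) (e.g. by cofactor expansion or by noting that A is similar to its Jordan form J, which has the same characteristic polynomial as A) gives
  χ_A(x) = x^5 + 5*x^4 + 10*x^3 + 10*x^2 + 5*x + 1
which factors as (x + 1)^5. The eigenvalues (with algebraic multiplicities) are λ = -1 with multiplicity 5.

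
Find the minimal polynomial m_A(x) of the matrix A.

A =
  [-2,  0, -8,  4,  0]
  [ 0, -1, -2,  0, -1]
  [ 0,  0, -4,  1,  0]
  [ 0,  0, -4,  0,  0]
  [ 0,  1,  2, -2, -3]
x^2 + 4*x + 4

The characteristic polynomial is χ_A(x) = (x + 2)^5, so the eigenvalues are known. The minimal polynomial is
  m_A(x) = Π_λ (x − λ)^{k_λ}
where k_λ is the size of the *largest* Jordan block for λ (equivalently, the smallest k with (A − λI)^k v = 0 for every generalised eigenvector v of λ).

  λ = -2: largest Jordan block has size 2, contributing (x + 2)^2

So m_A(x) = (x + 2)^2 = x^2 + 4*x + 4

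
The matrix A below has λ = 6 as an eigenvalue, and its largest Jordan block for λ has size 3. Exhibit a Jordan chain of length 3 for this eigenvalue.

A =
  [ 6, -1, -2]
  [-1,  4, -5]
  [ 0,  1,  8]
A Jordan chain for λ = 6 of length 3:
v_1 = (1, 2, -1)ᵀ
v_2 = (0, -1, 0)ᵀ
v_3 = (1, 0, 0)ᵀ

Let N = A − (6)·I. We want v_3 with N^3 v_3 = 0 but N^2 v_3 ≠ 0; then v_{j-1} := N · v_j for j = 3, …, 2.

Pick v_3 = (1, 0, 0)ᵀ.
Then v_2 = N · v_3 = (0, -1, 0)ᵀ.
Then v_1 = N · v_2 = (1, 2, -1)ᵀ.

Sanity check: (A − (6)·I) v_1 = (0, 0, 0)ᵀ = 0. ✓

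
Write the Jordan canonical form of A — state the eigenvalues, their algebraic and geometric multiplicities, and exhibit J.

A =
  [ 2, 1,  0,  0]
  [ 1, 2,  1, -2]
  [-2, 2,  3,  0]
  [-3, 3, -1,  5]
J_3(3) ⊕ J_1(3)

The characteristic polynomial is
  det(x·I − A) = x^4 - 12*x^3 + 54*x^2 - 108*x + 81 = (x - 3)^4

Eigenvalues and multiplicities (the geometric multiplicity of λ is n − rank(A − λI), which equals the number of Jordan blocks for λ):
  λ = 3: algebraic multiplicity = 4, geometric multiplicity = 2

Determining the block sizes for each eigenvalue:
  λ = 3: with am = 4 and gm = 2, the partition is not yet determined (e.g. several partitions of 4 into 2 parts exist). Let N = A − (3)·I. Computing rank(N^1) = 2, rank(N^2) = 1, rank(N^3) = 0; the number of blocks of size ≥ j is rank(N^{j−1}) − rank(N^j), giving [2, 1, 1]. So we have 1 block(s) of size 3, 1 block(s) of size 1 → block sizes [3, 1]

Assembling the blocks gives a Jordan form
J =
  [3, 1, 0, 0]
  [0, 3, 1, 0]
  [0, 0, 3, 0]
  [0, 0, 0, 3]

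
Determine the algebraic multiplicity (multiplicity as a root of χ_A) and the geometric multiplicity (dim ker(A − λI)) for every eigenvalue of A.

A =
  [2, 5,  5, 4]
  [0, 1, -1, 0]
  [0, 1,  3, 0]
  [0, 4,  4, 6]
λ = 2: alg = 3, geom = 2; λ = 6: alg = 1, geom = 1

Step 1 — factor the characteristic polynomial to read off the algebraic multiplicities:
  χ_A(x) = (x - 6)*(x - 2)^3

Step 2 — compute geometric multiplicities via the rank-nullity identity g(λ) = n − rank(A − λI):
  rank(A − (2)·I) = 2, so dim ker(A − (2)·I) = n − 2 = 2
  rank(A − (6)·I) = 3, so dim ker(A − (6)·I) = n − 3 = 1

Summary:
  λ = 2: algebraic multiplicity = 3, geometric multiplicity = 2
  λ = 6: algebraic multiplicity = 1, geometric multiplicity = 1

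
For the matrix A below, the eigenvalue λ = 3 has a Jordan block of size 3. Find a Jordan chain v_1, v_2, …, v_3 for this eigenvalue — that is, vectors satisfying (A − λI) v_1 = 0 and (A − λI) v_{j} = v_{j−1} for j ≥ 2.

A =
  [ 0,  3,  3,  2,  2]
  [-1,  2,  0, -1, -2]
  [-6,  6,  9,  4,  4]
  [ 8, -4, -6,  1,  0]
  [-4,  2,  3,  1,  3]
A Jordan chain for λ = 3 of length 3:
v_1 = (-4, 4, -8, 0, 0)ᵀ
v_2 = (-3, -1, -6, 8, -4)ᵀ
v_3 = (1, 0, 0, 0, 0)ᵀ

Let N = A − (3)·I. We want v_3 with N^3 v_3 = 0 but N^2 v_3 ≠ 0; then v_{j-1} := N · v_j for j = 3, …, 2.

Pick v_3 = (1, 0, 0, 0, 0)ᵀ.
Then v_2 = N · v_3 = (-3, -1, -6, 8, -4)ᵀ.
Then v_1 = N · v_2 = (-4, 4, -8, 0, 0)ᵀ.

Sanity check: (A − (3)·I) v_1 = (0, 0, 0, 0, 0)ᵀ = 0. ✓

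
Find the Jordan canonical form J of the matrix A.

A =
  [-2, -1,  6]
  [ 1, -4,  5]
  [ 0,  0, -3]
J_3(-3)

The characteristic polynomial is
  det(x·I − A) = x^3 + 9*x^2 + 27*x + 27 = (x + 3)^3

Eigenvalues and multiplicities (the geometric multiplicity of λ is n − rank(A − λI), which equals the number of Jordan blocks for λ):
  λ = -3: algebraic multiplicity = 3, geometric multiplicity = 1

Determining the block sizes for each eigenvalue:
  λ = -3: one block (gm = 1), so the single block has size am = 3 → block sizes [3]

Assembling the blocks gives a Jordan form
J =
  [-3,  1,  0]
  [ 0, -3,  1]
  [ 0,  0, -3]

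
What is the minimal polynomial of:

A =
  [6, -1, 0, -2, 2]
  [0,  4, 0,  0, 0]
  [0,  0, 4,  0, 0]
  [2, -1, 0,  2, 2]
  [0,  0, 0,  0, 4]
x^2 - 8*x + 16

The characteristic polynomial is χ_A(x) = (x - 4)^5, so the eigenvalues are known. The minimal polynomial is
  m_A(x) = Π_λ (x − λ)^{k_λ}
where k_λ is the size of the *largest* Jordan block for λ (equivalently, the smallest k with (A − λI)^k v = 0 for every generalised eigenvector v of λ).

  λ = 4: largest Jordan block has size 2, contributing (x − 4)^2

So m_A(x) = (x - 4)^2 = x^2 - 8*x + 16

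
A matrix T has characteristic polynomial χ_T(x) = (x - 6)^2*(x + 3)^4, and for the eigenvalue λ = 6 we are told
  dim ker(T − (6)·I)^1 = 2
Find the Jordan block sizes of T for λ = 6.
Block sizes for λ = 6: [1, 1]

From the dimensions of kernels of powers, the number of Jordan blocks of size at least j is d_j − d_{j−1} where d_j = dim ker(N^j) (with d_0 = 0). Computing the differences gives [2].
The number of blocks of size exactly k is (#blocks of size ≥ k) − (#blocks of size ≥ k + 1), so the partition is: 2 block(s) of size 1.
In nonincreasing order the block sizes are [1, 1].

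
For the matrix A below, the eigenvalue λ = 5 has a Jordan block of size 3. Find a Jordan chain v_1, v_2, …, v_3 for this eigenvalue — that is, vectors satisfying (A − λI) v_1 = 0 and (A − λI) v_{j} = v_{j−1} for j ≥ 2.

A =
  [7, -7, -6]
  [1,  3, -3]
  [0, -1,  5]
A Jordan chain for λ = 5 of length 3:
v_1 = (-3, 0, -1)ᵀ
v_2 = (2, 1, 0)ᵀ
v_3 = (1, 0, 0)ᵀ

Let N = A − (5)·I. We want v_3 with N^3 v_3 = 0 but N^2 v_3 ≠ 0; then v_{j-1} := N · v_j for j = 3, …, 2.

Pick v_3 = (1, 0, 0)ᵀ.
Then v_2 = N · v_3 = (2, 1, 0)ᵀ.
Then v_1 = N · v_2 = (-3, 0, -1)ᵀ.

Sanity check: (A − (5)·I) v_1 = (0, 0, 0)ᵀ = 0. ✓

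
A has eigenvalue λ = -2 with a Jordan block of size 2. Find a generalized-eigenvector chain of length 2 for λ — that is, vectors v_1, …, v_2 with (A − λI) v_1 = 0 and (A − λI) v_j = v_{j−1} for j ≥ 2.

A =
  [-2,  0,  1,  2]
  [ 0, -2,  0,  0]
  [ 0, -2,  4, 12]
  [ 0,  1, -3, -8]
A Jordan chain for λ = -2 of length 2:
v_1 = (0, 0, -2, 1)ᵀ
v_2 = (0, 1, 0, 0)ᵀ

Let N = A − (-2)·I. We want v_2 with N^2 v_2 = 0 but N^1 v_2 ≠ 0; then v_{j-1} := N · v_j for j = 2, …, 2.

Pick v_2 = (0, 1, 0, 0)ᵀ.
Then v_1 = N · v_2 = (0, 0, -2, 1)ᵀ.

Sanity check: (A − (-2)·I) v_1 = (0, 0, 0, 0)ᵀ = 0. ✓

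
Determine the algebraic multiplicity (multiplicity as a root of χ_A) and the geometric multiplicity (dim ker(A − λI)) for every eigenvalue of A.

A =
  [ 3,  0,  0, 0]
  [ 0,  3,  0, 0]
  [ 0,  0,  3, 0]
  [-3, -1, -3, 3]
λ = 3: alg = 4, geom = 3

Step 1 — factor the characteristic polynomial to read off the algebraic multiplicities:
  χ_A(x) = (x - 3)^4

Step 2 — compute geometric multiplicities via the rank-nullity identity g(λ) = n − rank(A − λI):
  rank(A − (3)·I) = 1, so dim ker(A − (3)·I) = n − 1 = 3

Summary:
  λ = 3: algebraic multiplicity = 4, geometric multiplicity = 3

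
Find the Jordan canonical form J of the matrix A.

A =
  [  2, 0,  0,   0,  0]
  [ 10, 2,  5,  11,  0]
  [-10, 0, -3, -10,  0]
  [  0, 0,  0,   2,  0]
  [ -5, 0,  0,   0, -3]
J_1(-3) ⊕ J_1(-3) ⊕ J_2(2) ⊕ J_1(2)

The characteristic polynomial is
  det(x·I − A) = x^5 - 15*x^3 + 10*x^2 + 60*x - 72 = (x - 2)^3*(x + 3)^2

Eigenvalues and multiplicities (the geometric multiplicity of λ is n − rank(A − λI), which equals the number of Jordan blocks for λ):
  λ = -3: algebraic multiplicity = 2, geometric multiplicity = 2
  λ = 2: algebraic multiplicity = 3, geometric multiplicity = 2

Determining the block sizes for each eigenvalue:
  λ = -3: gm = am = 2, so every block has size 1 → block sizes [1, 1]
  λ = 2: 2 blocks summing to 3 forces exactly one block of size 2 and the rest size 1 → block sizes [2, 1]

Assembling the blocks gives a Jordan form
J =
  [-3,  0, 0, 0, 0]
  [ 0, -3, 0, 0, 0]
  [ 0,  0, 2, 1, 0]
  [ 0,  0, 0, 2, 0]
  [ 0,  0, 0, 0, 2]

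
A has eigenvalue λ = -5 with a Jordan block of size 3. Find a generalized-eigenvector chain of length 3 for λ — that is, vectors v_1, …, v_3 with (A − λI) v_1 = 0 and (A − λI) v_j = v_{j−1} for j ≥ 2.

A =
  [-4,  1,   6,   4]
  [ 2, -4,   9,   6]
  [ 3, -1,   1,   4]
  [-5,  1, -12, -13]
A Jordan chain for λ = -5 of length 3:
v_1 = (1, 1, -1, 1)ᵀ
v_2 = (1, 2, 3, -5)ᵀ
v_3 = (1, 0, 0, 0)ᵀ

Let N = A − (-5)·I. We want v_3 with N^3 v_3 = 0 but N^2 v_3 ≠ 0; then v_{j-1} := N · v_j for j = 3, …, 2.

Pick v_3 = (1, 0, 0, 0)ᵀ.
Then v_2 = N · v_3 = (1, 2, 3, -5)ᵀ.
Then v_1 = N · v_2 = (1, 1, -1, 1)ᵀ.

Sanity check: (A − (-5)·I) v_1 = (0, 0, 0, 0)ᵀ = 0. ✓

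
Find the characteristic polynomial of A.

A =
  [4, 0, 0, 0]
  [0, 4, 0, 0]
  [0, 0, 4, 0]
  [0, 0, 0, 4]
x^4 - 16*x^3 + 96*x^2 - 256*x + 256

Expanding det(x·I − A) (e.g. by cofactor expansion or by noting that A is similar to its Jordan form J, which has the same characteristic polynomial as A) gives
  χ_A(x) = x^4 - 16*x^3 + 96*x^2 - 256*x + 256
which factors as (x - 4)^4. The eigenvalues (with algebraic multiplicities) are λ = 4 with multiplicity 4.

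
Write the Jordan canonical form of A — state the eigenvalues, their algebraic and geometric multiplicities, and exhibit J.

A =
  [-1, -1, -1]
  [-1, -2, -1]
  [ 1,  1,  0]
J_3(-1)

The characteristic polynomial is
  det(x·I − A) = x^3 + 3*x^2 + 3*x + 1 = (x + 1)^3

Eigenvalues and multiplicities (the geometric multiplicity of λ is n − rank(A − λI), which equals the number of Jordan blocks for λ):
  λ = -1: algebraic multiplicity = 3, geometric multiplicity = 1

Determining the block sizes for each eigenvalue:
  λ = -1: one block (gm = 1), so the single block has size am = 3 → block sizes [3]

Assembling the blocks gives a Jordan form
J =
  [-1,  1,  0]
  [ 0, -1,  1]
  [ 0,  0, -1]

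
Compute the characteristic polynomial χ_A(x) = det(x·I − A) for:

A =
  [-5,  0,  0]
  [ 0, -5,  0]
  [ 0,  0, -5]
x^3 + 15*x^2 + 75*x + 125

Expanding det(x·I − A) (e.g. by cofactor expansion or by noting that A is similar to its Jordan form J, which has the same characteristic polynomial as A) gives
  χ_A(x) = x^3 + 15*x^2 + 75*x + 125
which factors as (x + 5)^3. The eigenvalues (with algebraic multiplicities) are λ = -5 with multiplicity 3.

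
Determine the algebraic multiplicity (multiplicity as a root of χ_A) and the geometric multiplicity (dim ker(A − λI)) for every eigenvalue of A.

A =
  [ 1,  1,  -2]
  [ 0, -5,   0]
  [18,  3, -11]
λ = -5: alg = 3, geom = 2

Step 1 — factor the characteristic polynomial to read off the algebraic multiplicities:
  χ_A(x) = (x + 5)^3

Step 2 — compute geometric multiplicities via the rank-nullity identity g(λ) = n − rank(A − λI):
  rank(A − (-5)·I) = 1, so dim ker(A − (-5)·I) = n − 1 = 2

Summary:
  λ = -5: algebraic multiplicity = 3, geometric multiplicity = 2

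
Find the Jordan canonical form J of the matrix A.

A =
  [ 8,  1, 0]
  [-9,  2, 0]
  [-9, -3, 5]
J_2(5) ⊕ J_1(5)

The characteristic polynomial is
  det(x·I − A) = x^3 - 15*x^2 + 75*x - 125 = (x - 5)^3

Eigenvalues and multiplicities (the geometric multiplicity of λ is n − rank(A − λI), which equals the number of Jordan blocks for λ):
  λ = 5: algebraic multiplicity = 3, geometric multiplicity = 2

Determining the block sizes for each eigenvalue:
  λ = 5: 2 blocks summing to 3 forces exactly one block of size 2 and the rest size 1 → block sizes [2, 1]

Assembling the blocks gives a Jordan form
J =
  [5, 1, 0]
  [0, 5, 0]
  [0, 0, 5]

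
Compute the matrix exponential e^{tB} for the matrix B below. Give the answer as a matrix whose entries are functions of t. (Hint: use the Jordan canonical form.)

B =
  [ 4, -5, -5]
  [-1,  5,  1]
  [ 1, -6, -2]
e^{tB} =
  [exp(4*t), -exp(4*t) + exp(-t), -exp(4*t) + exp(-t)]
  [-t*exp(4*t), t*exp(4*t) + exp(4*t), t*exp(4*t)]
  [t*exp(4*t), -t*exp(4*t) - exp(4*t) + exp(-t), -t*exp(4*t) + exp(-t)]

Strategy: write B = P · J · P⁻¹ where J is a Jordan canonical form, so e^{tB} = P · e^{tJ} · P⁻¹, and e^{tJ} can be computed block-by-block.

B has Jordan form
J =
  [-1, 0, 0]
  [ 0, 4, 1]
  [ 0, 0, 4]
(up to reordering of blocks).

Per-block formulas:
  For a 2×2 Jordan block J_2(4): exp(t · J_2(4)) = e^(4t)·(I + t·N), where N is the 2×2 nilpotent shift.
  For a 1×1 block at λ = -1: exp(t · [-1]) = [e^(-1t)].

After assembling e^{tJ} and conjugating by P, we get:

e^{tB} =
  [exp(4*t), -exp(4*t) + exp(-t), -exp(4*t) + exp(-t)]
  [-t*exp(4*t), t*exp(4*t) + exp(4*t), t*exp(4*t)]
  [t*exp(4*t), -t*exp(4*t) - exp(4*t) + exp(-t), -t*exp(4*t) + exp(-t)]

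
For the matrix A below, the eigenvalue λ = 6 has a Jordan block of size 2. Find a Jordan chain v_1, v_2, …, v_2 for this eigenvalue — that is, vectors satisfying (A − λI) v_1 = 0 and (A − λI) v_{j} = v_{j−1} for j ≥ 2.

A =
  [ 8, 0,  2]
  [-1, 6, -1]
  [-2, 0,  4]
A Jordan chain for λ = 6 of length 2:
v_1 = (2, -1, -2)ᵀ
v_2 = (1, 0, 0)ᵀ

Let N = A − (6)·I. We want v_2 with N^2 v_2 = 0 but N^1 v_2 ≠ 0; then v_{j-1} := N · v_j for j = 2, …, 2.

Pick v_2 = (1, 0, 0)ᵀ.
Then v_1 = N · v_2 = (2, -1, -2)ᵀ.

Sanity check: (A − (6)·I) v_1 = (0, 0, 0)ᵀ = 0. ✓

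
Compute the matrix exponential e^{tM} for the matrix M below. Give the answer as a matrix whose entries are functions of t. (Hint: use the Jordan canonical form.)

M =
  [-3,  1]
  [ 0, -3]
e^{tM} =
  [exp(-3*t), t*exp(-3*t)]
  [0, exp(-3*t)]

Strategy: write M = P · J · P⁻¹ where J is a Jordan canonical form, so e^{tM} = P · e^{tJ} · P⁻¹, and e^{tJ} can be computed block-by-block.

M has Jordan form
J =
  [-3,  1]
  [ 0, -3]
(up to reordering of blocks).

Per-block formulas:
  For a 2×2 Jordan block J_2(-3): exp(t · J_2(-3)) = e^(-3t)·(I + t·N), where N is the 2×2 nilpotent shift.

After assembling e^{tJ} and conjugating by P, we get:

e^{tM} =
  [exp(-3*t), t*exp(-3*t)]
  [0, exp(-3*t)]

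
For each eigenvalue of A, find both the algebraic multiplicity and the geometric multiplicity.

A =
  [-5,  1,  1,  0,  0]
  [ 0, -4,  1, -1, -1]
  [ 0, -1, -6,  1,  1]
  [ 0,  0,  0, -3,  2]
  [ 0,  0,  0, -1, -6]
λ = -5: alg = 4, geom = 3; λ = -4: alg = 1, geom = 1

Step 1 — factor the characteristic polynomial to read off the algebraic multiplicities:
  χ_A(x) = (x + 4)*(x + 5)^4

Step 2 — compute geometric multiplicities via the rank-nullity identity g(λ) = n − rank(A − λI):
  rank(A − (-5)·I) = 2, so dim ker(A − (-5)·I) = n − 2 = 3
  rank(A − (-4)·I) = 4, so dim ker(A − (-4)·I) = n − 4 = 1

Summary:
  λ = -5: algebraic multiplicity = 4, geometric multiplicity = 3
  λ = -4: algebraic multiplicity = 1, geometric multiplicity = 1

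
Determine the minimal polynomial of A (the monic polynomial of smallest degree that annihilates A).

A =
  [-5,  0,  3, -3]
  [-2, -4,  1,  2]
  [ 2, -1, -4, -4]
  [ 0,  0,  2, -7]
x^3 + 15*x^2 + 75*x + 125

The characteristic polynomial is χ_A(x) = (x + 5)^4, so the eigenvalues are known. The minimal polynomial is
  m_A(x) = Π_λ (x − λ)^{k_λ}
where k_λ is the size of the *largest* Jordan block for λ (equivalently, the smallest k with (A − λI)^k v = 0 for every generalised eigenvector v of λ).

  λ = -5: largest Jordan block has size 3, contributing (x + 5)^3

So m_A(x) = (x + 5)^3 = x^3 + 15*x^2 + 75*x + 125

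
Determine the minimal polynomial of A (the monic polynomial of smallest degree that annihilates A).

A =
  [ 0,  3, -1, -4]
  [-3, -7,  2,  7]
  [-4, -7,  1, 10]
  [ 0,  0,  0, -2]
x^3 + 6*x^2 + 12*x + 8

The characteristic polynomial is χ_A(x) = (x + 2)^4, so the eigenvalues are known. The minimal polynomial is
  m_A(x) = Π_λ (x − λ)^{k_λ}
where k_λ is the size of the *largest* Jordan block for λ (equivalently, the smallest k with (A − λI)^k v = 0 for every generalised eigenvector v of λ).

  λ = -2: largest Jordan block has size 3, contributing (x + 2)^3

So m_A(x) = (x + 2)^3 = x^3 + 6*x^2 + 12*x + 8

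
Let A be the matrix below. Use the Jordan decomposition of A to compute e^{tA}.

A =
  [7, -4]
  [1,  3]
e^{tA} =
  [2*t*exp(5*t) + exp(5*t), -4*t*exp(5*t)]
  [t*exp(5*t), -2*t*exp(5*t) + exp(5*t)]

Strategy: write A = P · J · P⁻¹ where J is a Jordan canonical form, so e^{tA} = P · e^{tJ} · P⁻¹, and e^{tJ} can be computed block-by-block.

A has Jordan form
J =
  [5, 1]
  [0, 5]
(up to reordering of blocks).

Per-block formulas:
  For a 2×2 Jordan block J_2(5): exp(t · J_2(5)) = e^(5t)·(I + t·N), where N is the 2×2 nilpotent shift.

After assembling e^{tJ} and conjugating by P, we get:

e^{tA} =
  [2*t*exp(5*t) + exp(5*t), -4*t*exp(5*t)]
  [t*exp(5*t), -2*t*exp(5*t) + exp(5*t)]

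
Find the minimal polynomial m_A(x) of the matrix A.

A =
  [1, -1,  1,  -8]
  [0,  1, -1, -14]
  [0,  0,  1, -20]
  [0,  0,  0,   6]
x^4 - 9*x^3 + 21*x^2 - 19*x + 6

The characteristic polynomial is χ_A(x) = (x - 6)*(x - 1)^3, so the eigenvalues are known. The minimal polynomial is
  m_A(x) = Π_λ (x − λ)^{k_λ}
where k_λ is the size of the *largest* Jordan block for λ (equivalently, the smallest k with (A − λI)^k v = 0 for every generalised eigenvector v of λ).

  λ = 1: largest Jordan block has size 3, contributing (x − 1)^3
  λ = 6: largest Jordan block has size 1, contributing (x − 6)

So m_A(x) = (x - 6)*(x - 1)^3 = x^4 - 9*x^3 + 21*x^2 - 19*x + 6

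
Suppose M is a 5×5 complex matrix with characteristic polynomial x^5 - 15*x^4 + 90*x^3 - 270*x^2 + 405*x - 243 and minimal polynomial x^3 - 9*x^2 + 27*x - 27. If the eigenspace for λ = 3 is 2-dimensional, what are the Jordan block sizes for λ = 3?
Block sizes for λ = 3: [3, 2]

Step 1 — from the characteristic polynomial, algebraic multiplicity of λ = 3 is 5. From dim ker(M − (3)·I) = 2, there are exactly 2 Jordan blocks for λ = 3.
Step 2 — from the minimal polynomial, the factor (x − 3)^3 tells us the largest block for λ = 3 has size 3.
Step 3 — with total size 5, 2 blocks, and largest block 3, the block sizes (in nonincreasing order) are [3, 2].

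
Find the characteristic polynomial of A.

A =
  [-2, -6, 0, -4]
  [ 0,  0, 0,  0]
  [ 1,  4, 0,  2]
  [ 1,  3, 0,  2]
x^4

Expanding det(x·I − A) (e.g. by cofactor expansion or by noting that A is similar to its Jordan form J, which has the same characteristic polynomial as A) gives
  χ_A(x) = x^4
which factors as x^4. The eigenvalues (with algebraic multiplicities) are λ = 0 with multiplicity 4.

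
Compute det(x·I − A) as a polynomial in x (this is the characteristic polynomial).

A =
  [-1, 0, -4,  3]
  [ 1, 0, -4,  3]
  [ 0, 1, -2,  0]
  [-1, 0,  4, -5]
x^4 + 8*x^3 + 24*x^2 + 32*x + 16

Expanding det(x·I − A) (e.g. by cofactor expansion or by noting that A is similar to its Jordan form J, which has the same characteristic polynomial as A) gives
  χ_A(x) = x^4 + 8*x^3 + 24*x^2 + 32*x + 16
which factors as (x + 2)^4. The eigenvalues (with algebraic multiplicities) are λ = -2 with multiplicity 4.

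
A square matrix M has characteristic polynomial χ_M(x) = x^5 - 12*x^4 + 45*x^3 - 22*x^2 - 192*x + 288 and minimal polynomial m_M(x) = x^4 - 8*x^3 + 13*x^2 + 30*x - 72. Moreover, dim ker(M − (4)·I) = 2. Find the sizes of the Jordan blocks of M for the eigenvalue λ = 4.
Block sizes for λ = 4: [1, 1]

Step 1 — from the characteristic polynomial, algebraic multiplicity of λ = 4 is 2. From dim ker(M − (4)·I) = 2, there are exactly 2 Jordan blocks for λ = 4.
Step 2 — from the minimal polynomial, the factor (x − 4) tells us the largest block for λ = 4 has size 1.
Step 3 — with total size 2, 2 blocks, and largest block 1, the block sizes (in nonincreasing order) are [1, 1].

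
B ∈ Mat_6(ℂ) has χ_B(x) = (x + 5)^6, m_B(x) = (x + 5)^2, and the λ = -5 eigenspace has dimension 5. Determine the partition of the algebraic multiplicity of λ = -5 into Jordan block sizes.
Block sizes for λ = -5: [2, 1, 1, 1, 1]

Step 1 — from the characteristic polynomial, algebraic multiplicity of λ = -5 is 6. From dim ker(B − (-5)·I) = 5, there are exactly 5 Jordan blocks for λ = -5.
Step 2 — from the minimal polynomial, the factor (x + 5)^2 tells us the largest block for λ = -5 has size 2.
Step 3 — with total size 6, 5 blocks, and largest block 2, the block sizes (in nonincreasing order) are [2, 1, 1, 1, 1].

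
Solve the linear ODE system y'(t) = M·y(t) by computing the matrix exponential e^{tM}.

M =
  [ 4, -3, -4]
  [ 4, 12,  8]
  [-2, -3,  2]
e^{tM} =
  [-2*t*exp(6*t) + exp(6*t), -3*t*exp(6*t), -4*t*exp(6*t)]
  [4*t*exp(6*t), 6*t*exp(6*t) + exp(6*t), 8*t*exp(6*t)]
  [-2*t*exp(6*t), -3*t*exp(6*t), -4*t*exp(6*t) + exp(6*t)]

Strategy: write M = P · J · P⁻¹ where J is a Jordan canonical form, so e^{tM} = P · e^{tJ} · P⁻¹, and e^{tJ} can be computed block-by-block.

M has Jordan form
J =
  [6, 1, 0]
  [0, 6, 0]
  [0, 0, 6]
(up to reordering of blocks).

Per-block formulas:
  For a 2×2 Jordan block J_2(6): exp(t · J_2(6)) = e^(6t)·(I + t·N), where N is the 2×2 nilpotent shift.
  For a 1×1 block at λ = 6: exp(t · [6]) = [e^(6t)].

After assembling e^{tJ} and conjugating by P, we get:

e^{tM} =
  [-2*t*exp(6*t) + exp(6*t), -3*t*exp(6*t), -4*t*exp(6*t)]
  [4*t*exp(6*t), 6*t*exp(6*t) + exp(6*t), 8*t*exp(6*t)]
  [-2*t*exp(6*t), -3*t*exp(6*t), -4*t*exp(6*t) + exp(6*t)]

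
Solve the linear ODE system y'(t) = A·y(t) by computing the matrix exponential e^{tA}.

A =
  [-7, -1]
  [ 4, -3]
e^{tA} =
  [-2*t*exp(-5*t) + exp(-5*t), -t*exp(-5*t)]
  [4*t*exp(-5*t), 2*t*exp(-5*t) + exp(-5*t)]

Strategy: write A = P · J · P⁻¹ where J is a Jordan canonical form, so e^{tA} = P · e^{tJ} · P⁻¹, and e^{tJ} can be computed block-by-block.

A has Jordan form
J =
  [-5,  1]
  [ 0, -5]
(up to reordering of blocks).

Per-block formulas:
  For a 2×2 Jordan block J_2(-5): exp(t · J_2(-5)) = e^(-5t)·(I + t·N), where N is the 2×2 nilpotent shift.

After assembling e^{tJ} and conjugating by P, we get:

e^{tA} =
  [-2*t*exp(-5*t) + exp(-5*t), -t*exp(-5*t)]
  [4*t*exp(-5*t), 2*t*exp(-5*t) + exp(-5*t)]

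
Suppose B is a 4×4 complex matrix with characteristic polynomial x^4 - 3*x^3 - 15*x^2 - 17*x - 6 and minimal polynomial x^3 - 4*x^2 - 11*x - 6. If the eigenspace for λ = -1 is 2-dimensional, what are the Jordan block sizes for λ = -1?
Block sizes for λ = -1: [2, 1]

Step 1 — from the characteristic polynomial, algebraic multiplicity of λ = -1 is 3. From dim ker(B − (-1)·I) = 2, there are exactly 2 Jordan blocks for λ = -1.
Step 2 — from the minimal polynomial, the factor (x + 1)^2 tells us the largest block for λ = -1 has size 2.
Step 3 — with total size 3, 2 blocks, and largest block 2, the block sizes (in nonincreasing order) are [2, 1].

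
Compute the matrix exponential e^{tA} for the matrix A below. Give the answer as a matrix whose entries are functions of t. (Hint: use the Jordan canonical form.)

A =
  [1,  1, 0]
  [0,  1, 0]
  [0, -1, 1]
e^{tA} =
  [exp(t), t*exp(t), 0]
  [0, exp(t), 0]
  [0, -t*exp(t), exp(t)]

Strategy: write A = P · J · P⁻¹ where J is a Jordan canonical form, so e^{tA} = P · e^{tJ} · P⁻¹, and e^{tJ} can be computed block-by-block.

A has Jordan form
J =
  [1, 1, 0]
  [0, 1, 0]
  [0, 0, 1]
(up to reordering of blocks).

Per-block formulas:
  For a 2×2 Jordan block J_2(1): exp(t · J_2(1)) = e^(1t)·(I + t·N), where N is the 2×2 nilpotent shift.
  For a 1×1 block at λ = 1: exp(t · [1]) = [e^(1t)].

After assembling e^{tJ} and conjugating by P, we get:

e^{tA} =
  [exp(t), t*exp(t), 0]
  [0, exp(t), 0]
  [0, -t*exp(t), exp(t)]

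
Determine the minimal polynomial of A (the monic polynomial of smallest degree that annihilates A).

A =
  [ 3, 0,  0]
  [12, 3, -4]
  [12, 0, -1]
x^2 - 2*x - 3

The characteristic polynomial is χ_A(x) = (x - 3)^2*(x + 1), so the eigenvalues are known. The minimal polynomial is
  m_A(x) = Π_λ (x − λ)^{k_λ}
where k_λ is the size of the *largest* Jordan block for λ (equivalently, the smallest k with (A − λI)^k v = 0 for every generalised eigenvector v of λ).

  λ = -1: largest Jordan block has size 1, contributing (x + 1)
  λ = 3: largest Jordan block has size 1, contributing (x − 3)

So m_A(x) = (x - 3)*(x + 1) = x^2 - 2*x - 3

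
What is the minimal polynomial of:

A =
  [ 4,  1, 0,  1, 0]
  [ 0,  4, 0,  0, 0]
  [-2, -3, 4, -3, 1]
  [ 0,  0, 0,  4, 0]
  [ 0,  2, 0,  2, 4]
x^2 - 8*x + 16

The characteristic polynomial is χ_A(x) = (x - 4)^5, so the eigenvalues are known. The minimal polynomial is
  m_A(x) = Π_λ (x − λ)^{k_λ}
where k_λ is the size of the *largest* Jordan block for λ (equivalently, the smallest k with (A − λI)^k v = 0 for every generalised eigenvector v of λ).

  λ = 4: largest Jordan block has size 2, contributing (x − 4)^2

So m_A(x) = (x - 4)^2 = x^2 - 8*x + 16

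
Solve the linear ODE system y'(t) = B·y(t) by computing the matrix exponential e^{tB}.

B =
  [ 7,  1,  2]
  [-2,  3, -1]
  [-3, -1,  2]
e^{tB} =
  [t^2*exp(4*t)/2 + 3*t*exp(4*t) + exp(4*t), t*exp(4*t), t^2*exp(4*t)/2 + 2*t*exp(4*t)]
  [-t^2*exp(4*t)/2 - 2*t*exp(4*t), -t*exp(4*t) + exp(4*t), -t^2*exp(4*t)/2 - t*exp(4*t)]
  [-t^2*exp(4*t)/2 - 3*t*exp(4*t), -t*exp(4*t), -t^2*exp(4*t)/2 - 2*t*exp(4*t) + exp(4*t)]

Strategy: write B = P · J · P⁻¹ where J is a Jordan canonical form, so e^{tB} = P · e^{tJ} · P⁻¹, and e^{tJ} can be computed block-by-block.

B has Jordan form
J =
  [4, 1, 0]
  [0, 4, 1]
  [0, 0, 4]
(up to reordering of blocks).

Per-block formulas:
  For a 3×3 Jordan block J_3(4): exp(t · J_3(4)) = e^(4t)·(I + t·N + (t^2/2)·N^2), where N is the 3×3 nilpotent shift.

After assembling e^{tJ} and conjugating by P, we get:

e^{tB} =
  [t^2*exp(4*t)/2 + 3*t*exp(4*t) + exp(4*t), t*exp(4*t), t^2*exp(4*t)/2 + 2*t*exp(4*t)]
  [-t^2*exp(4*t)/2 - 2*t*exp(4*t), -t*exp(4*t) + exp(4*t), -t^2*exp(4*t)/2 - t*exp(4*t)]
  [-t^2*exp(4*t)/2 - 3*t*exp(4*t), -t*exp(4*t), -t^2*exp(4*t)/2 - 2*t*exp(4*t) + exp(4*t)]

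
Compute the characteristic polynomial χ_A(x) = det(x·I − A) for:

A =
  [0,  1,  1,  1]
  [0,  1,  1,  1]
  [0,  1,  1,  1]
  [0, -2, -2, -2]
x^4

Expanding det(x·I − A) (e.g. by cofactor expansion or by noting that A is similar to its Jordan form J, which has the same characteristic polynomial as A) gives
  χ_A(x) = x^4
which factors as x^4. The eigenvalues (with algebraic multiplicities) are λ = 0 with multiplicity 4.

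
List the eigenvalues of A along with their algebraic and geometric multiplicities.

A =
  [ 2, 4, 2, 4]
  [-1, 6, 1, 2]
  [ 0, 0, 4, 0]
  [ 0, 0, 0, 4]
λ = 4: alg = 4, geom = 3

Step 1 — factor the characteristic polynomial to read off the algebraic multiplicities:
  χ_A(x) = (x - 4)^4

Step 2 — compute geometric multiplicities via the rank-nullity identity g(λ) = n − rank(A − λI):
  rank(A − (4)·I) = 1, so dim ker(A − (4)·I) = n − 1 = 3

Summary:
  λ = 4: algebraic multiplicity = 4, geometric multiplicity = 3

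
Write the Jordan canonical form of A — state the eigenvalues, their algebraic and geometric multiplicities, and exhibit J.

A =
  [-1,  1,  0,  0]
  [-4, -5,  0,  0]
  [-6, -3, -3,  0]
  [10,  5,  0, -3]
J_2(-3) ⊕ J_1(-3) ⊕ J_1(-3)

The characteristic polynomial is
  det(x·I − A) = x^4 + 12*x^3 + 54*x^2 + 108*x + 81 = (x + 3)^4

Eigenvalues and multiplicities (the geometric multiplicity of λ is n − rank(A − λI), which equals the number of Jordan blocks for λ):
  λ = -3: algebraic multiplicity = 4, geometric multiplicity = 3

Determining the block sizes for each eigenvalue:
  λ = -3: 3 blocks summing to 4 forces exactly one block of size 2 and the rest size 1 → block sizes [2, 1, 1]

Assembling the blocks gives a Jordan form
J =
  [-3,  1,  0,  0]
  [ 0, -3,  0,  0]
  [ 0,  0, -3,  0]
  [ 0,  0,  0, -3]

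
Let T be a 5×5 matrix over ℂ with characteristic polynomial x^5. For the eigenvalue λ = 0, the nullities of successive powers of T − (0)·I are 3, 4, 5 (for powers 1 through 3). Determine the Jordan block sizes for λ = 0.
Block sizes for λ = 0: [3, 1, 1]

From the dimensions of kernels of powers, the number of Jordan blocks of size at least j is d_j − d_{j−1} where d_j = dim ker(N^j) (with d_0 = 0). Computing the differences gives [3, 1, 1].
The number of blocks of size exactly k is (#blocks of size ≥ k) − (#blocks of size ≥ k + 1), so the partition is: 2 block(s) of size 1, 1 block(s) of size 3.
In nonincreasing order the block sizes are [3, 1, 1].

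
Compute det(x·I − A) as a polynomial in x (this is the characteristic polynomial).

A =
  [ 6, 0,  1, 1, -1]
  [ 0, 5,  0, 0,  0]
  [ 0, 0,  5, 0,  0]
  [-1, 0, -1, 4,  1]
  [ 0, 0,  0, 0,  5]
x^5 - 25*x^4 + 250*x^3 - 1250*x^2 + 3125*x - 3125

Expanding det(x·I − A) (e.g. by cofactor expansion or by noting that A is similar to its Jordan form J, which has the same characteristic polynomial as A) gives
  χ_A(x) = x^5 - 25*x^4 + 250*x^3 - 1250*x^2 + 3125*x - 3125
which factors as (x - 5)^5. The eigenvalues (with algebraic multiplicities) are λ = 5 with multiplicity 5.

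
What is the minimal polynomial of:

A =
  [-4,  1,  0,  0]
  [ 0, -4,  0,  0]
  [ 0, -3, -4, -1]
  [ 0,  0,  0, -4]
x^2 + 8*x + 16

The characteristic polynomial is χ_A(x) = (x + 4)^4, so the eigenvalues are known. The minimal polynomial is
  m_A(x) = Π_λ (x − λ)^{k_λ}
where k_λ is the size of the *largest* Jordan block for λ (equivalently, the smallest k with (A − λI)^k v = 0 for every generalised eigenvector v of λ).

  λ = -4: largest Jordan block has size 2, contributing (x + 4)^2

So m_A(x) = (x + 4)^2 = x^2 + 8*x + 16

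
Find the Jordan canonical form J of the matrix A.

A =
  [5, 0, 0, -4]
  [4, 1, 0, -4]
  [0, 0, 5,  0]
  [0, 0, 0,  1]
J_1(1) ⊕ J_1(1) ⊕ J_1(5) ⊕ J_1(5)

The characteristic polynomial is
  det(x·I − A) = x^4 - 12*x^3 + 46*x^2 - 60*x + 25 = (x - 5)^2*(x - 1)^2

Eigenvalues and multiplicities (the geometric multiplicity of λ is n − rank(A − λI), which equals the number of Jordan blocks for λ):
  λ = 1: algebraic multiplicity = 2, geometric multiplicity = 2
  λ = 5: algebraic multiplicity = 2, geometric multiplicity = 2

Determining the block sizes for each eigenvalue:
  λ = 1: gm = am = 2, so every block has size 1 → block sizes [1, 1]
  λ = 5: gm = am = 2, so every block has size 1 → block sizes [1, 1]

Assembling the blocks gives a Jordan form
J =
  [1, 0, 0, 0]
  [0, 1, 0, 0]
  [0, 0, 5, 0]
  [0, 0, 0, 5]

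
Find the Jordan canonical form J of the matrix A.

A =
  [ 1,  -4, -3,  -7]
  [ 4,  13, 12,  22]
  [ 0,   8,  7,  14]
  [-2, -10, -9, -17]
J_3(1) ⊕ J_1(1)

The characteristic polynomial is
  det(x·I − A) = x^4 - 4*x^3 + 6*x^2 - 4*x + 1 = (x - 1)^4

Eigenvalues and multiplicities (the geometric multiplicity of λ is n − rank(A − λI), which equals the number of Jordan blocks for λ):
  λ = 1: algebraic multiplicity = 4, geometric multiplicity = 2

Determining the block sizes for each eigenvalue:
  λ = 1: with am = 4 and gm = 2, the partition is not yet determined (e.g. several partitions of 4 into 2 parts exist). Let N = A − (1)·I. Computing rank(N^1) = 2, rank(N^2) = 1, rank(N^3) = 0; the number of blocks of size ≥ j is rank(N^{j−1}) − rank(N^j), giving [2, 1, 1]. So we have 1 block(s) of size 3, 1 block(s) of size 1 → block sizes [3, 1]

Assembling the blocks gives a Jordan form
J =
  [1, 1, 0, 0]
  [0, 1, 1, 0]
  [0, 0, 1, 0]
  [0, 0, 0, 1]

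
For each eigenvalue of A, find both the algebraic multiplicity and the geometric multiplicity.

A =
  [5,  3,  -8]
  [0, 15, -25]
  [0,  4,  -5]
λ = 5: alg = 3, geom = 1

Step 1 — factor the characteristic polynomial to read off the algebraic multiplicities:
  χ_A(x) = (x - 5)^3

Step 2 — compute geometric multiplicities via the rank-nullity identity g(λ) = n − rank(A − λI):
  rank(A − (5)·I) = 2, so dim ker(A − (5)·I) = n − 2 = 1

Summary:
  λ = 5: algebraic multiplicity = 3, geometric multiplicity = 1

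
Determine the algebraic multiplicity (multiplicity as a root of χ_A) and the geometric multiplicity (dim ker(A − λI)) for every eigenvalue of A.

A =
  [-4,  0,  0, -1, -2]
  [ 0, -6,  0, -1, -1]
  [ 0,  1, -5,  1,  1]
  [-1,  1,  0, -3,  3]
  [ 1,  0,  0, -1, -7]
λ = -5: alg = 5, geom = 3

Step 1 — factor the characteristic polynomial to read off the algebraic multiplicities:
  χ_A(x) = (x + 5)^5

Step 2 — compute geometric multiplicities via the rank-nullity identity g(λ) = n − rank(A − λI):
  rank(A − (-5)·I) = 2, so dim ker(A − (-5)·I) = n − 2 = 3

Summary:
  λ = -5: algebraic multiplicity = 5, geometric multiplicity = 3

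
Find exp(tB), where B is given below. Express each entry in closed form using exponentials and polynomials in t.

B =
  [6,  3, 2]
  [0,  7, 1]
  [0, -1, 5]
e^{tB} =
  [exp(6*t), t^2*exp(6*t)/2 + 3*t*exp(6*t), t^2*exp(6*t)/2 + 2*t*exp(6*t)]
  [0, t*exp(6*t) + exp(6*t), t*exp(6*t)]
  [0, -t*exp(6*t), -t*exp(6*t) + exp(6*t)]

Strategy: write B = P · J · P⁻¹ where J is a Jordan canonical form, so e^{tB} = P · e^{tJ} · P⁻¹, and e^{tJ} can be computed block-by-block.

B has Jordan form
J =
  [6, 1, 0]
  [0, 6, 1]
  [0, 0, 6]
(up to reordering of blocks).

Per-block formulas:
  For a 3×3 Jordan block J_3(6): exp(t · J_3(6)) = e^(6t)·(I + t·N + (t^2/2)·N^2), where N is the 3×3 nilpotent shift.

After assembling e^{tJ} and conjugating by P, we get:

e^{tB} =
  [exp(6*t), t^2*exp(6*t)/2 + 3*t*exp(6*t), t^2*exp(6*t)/2 + 2*t*exp(6*t)]
  [0, t*exp(6*t) + exp(6*t), t*exp(6*t)]
  [0, -t*exp(6*t), -t*exp(6*t) + exp(6*t)]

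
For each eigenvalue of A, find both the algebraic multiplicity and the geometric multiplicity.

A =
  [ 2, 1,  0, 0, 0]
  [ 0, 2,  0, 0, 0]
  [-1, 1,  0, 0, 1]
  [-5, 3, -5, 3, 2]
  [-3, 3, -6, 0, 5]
λ = 2: alg = 3, geom = 2; λ = 3: alg = 2, geom = 1

Step 1 — factor the characteristic polynomial to read off the algebraic multiplicities:
  χ_A(x) = (x - 3)^2*(x - 2)^3

Step 2 — compute geometric multiplicities via the rank-nullity identity g(λ) = n − rank(A − λI):
  rank(A − (2)·I) = 3, so dim ker(A − (2)·I) = n − 3 = 2
  rank(A − (3)·I) = 4, so dim ker(A − (3)·I) = n − 4 = 1

Summary:
  λ = 2: algebraic multiplicity = 3, geometric multiplicity = 2
  λ = 3: algebraic multiplicity = 2, geometric multiplicity = 1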